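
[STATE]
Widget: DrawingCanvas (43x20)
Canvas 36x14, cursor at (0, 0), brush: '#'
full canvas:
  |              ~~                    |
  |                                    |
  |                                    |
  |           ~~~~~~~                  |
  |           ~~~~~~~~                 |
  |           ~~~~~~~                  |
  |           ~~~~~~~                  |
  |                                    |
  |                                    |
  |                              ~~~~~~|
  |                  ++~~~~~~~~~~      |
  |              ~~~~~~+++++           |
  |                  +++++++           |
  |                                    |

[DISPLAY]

+             ~~                           
                                           
                                           
           ~~~~~~~                         
           ~~~~~~~~                        
           ~~~~~~~                         
           ~~~~~~~                         
                                           
                                           
                              ~~~~~~       
                  ++~~~~~~~~~~             
              ~~~~~~+++++                  
                  +++++++                  
                                           
                                           
                                           
                                           
                                           
                                           
                                           


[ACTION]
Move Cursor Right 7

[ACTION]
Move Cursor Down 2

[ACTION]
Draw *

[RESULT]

              ~~                           
                                           
       *                                   
           ~~~~~~~                         
           ~~~~~~~~                        
           ~~~~~~~                         
           ~~~~~~~                         
                                           
                                           
                              ~~~~~~       
                  ++~~~~~~~~~~             
              ~~~~~~+++++                  
                  +++++++                  
                                           
                                           
                                           
                                           
                                           
                                           
                                           


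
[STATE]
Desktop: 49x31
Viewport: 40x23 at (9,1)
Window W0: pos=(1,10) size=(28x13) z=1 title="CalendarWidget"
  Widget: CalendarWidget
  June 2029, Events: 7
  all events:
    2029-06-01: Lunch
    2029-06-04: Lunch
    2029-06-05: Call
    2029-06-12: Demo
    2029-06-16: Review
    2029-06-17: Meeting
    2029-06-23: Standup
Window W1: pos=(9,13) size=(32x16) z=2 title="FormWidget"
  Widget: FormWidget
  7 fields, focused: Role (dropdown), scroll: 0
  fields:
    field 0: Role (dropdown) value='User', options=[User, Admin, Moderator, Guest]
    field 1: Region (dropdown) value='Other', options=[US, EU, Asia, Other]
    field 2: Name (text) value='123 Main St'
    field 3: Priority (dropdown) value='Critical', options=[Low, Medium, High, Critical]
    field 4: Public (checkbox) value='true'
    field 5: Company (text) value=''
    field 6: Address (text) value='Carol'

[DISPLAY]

                                        
                                        
                                        
                                        
                                        
                                        
                                        
                                        
                                        
━━━━━━━━━━━━━━━━━━━┓                    
arWidget           ┃                    
───────────────────┨                    
┏━━━━━━━━━━━━━━━━━━━━━━━━━━━━━━┓        
┃ FormWidget                   ┃        
┠──────────────────────────────┨        
┃> Role:       [User         ▼]┃        
┃  Region:     [Other        ▼]┃        
┃  Name:       [123 Main St   ]┃        
┃  Priority:   [Critical     ▼]┃        
┃  Public:     [x]             ┃        
┃  Company:    [              ]┃        
┃  Address:    [Carol         ]┃        
┃                              ┃        


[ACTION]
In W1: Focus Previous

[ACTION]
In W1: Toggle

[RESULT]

                                        
                                        
                                        
                                        
                                        
                                        
                                        
                                        
                                        
━━━━━━━━━━━━━━━━━━━┓                    
arWidget           ┃                    
───────────────────┨                    
┏━━━━━━━━━━━━━━━━━━━━━━━━━━━━━━┓        
┃ FormWidget                   ┃        
┠──────────────────────────────┨        
┃  Role:       [User         ▼]┃        
┃  Region:     [Other        ▼]┃        
┃  Name:       [123 Main St   ]┃        
┃  Priority:   [Critical     ▼]┃        
┃  Public:     [x]             ┃        
┃  Company:    [              ]┃        
┃> Address:    [Carol         ]┃        
┃                              ┃        


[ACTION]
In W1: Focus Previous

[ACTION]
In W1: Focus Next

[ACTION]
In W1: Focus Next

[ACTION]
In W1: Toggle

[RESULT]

                                        
                                        
                                        
                                        
                                        
                                        
                                        
                                        
                                        
━━━━━━━━━━━━━━━━━━━┓                    
arWidget           ┃                    
───────────────────┨                    
┏━━━━━━━━━━━━━━━━━━━━━━━━━━━━━━┓        
┃ FormWidget                   ┃        
┠──────────────────────────────┨        
┃> Role:       [User         ▼]┃        
┃  Region:     [Other        ▼]┃        
┃  Name:       [123 Main St   ]┃        
┃  Priority:   [Critical     ▼]┃        
┃  Public:     [x]             ┃        
┃  Company:    [              ]┃        
┃  Address:    [Carol         ]┃        
┃                              ┃        


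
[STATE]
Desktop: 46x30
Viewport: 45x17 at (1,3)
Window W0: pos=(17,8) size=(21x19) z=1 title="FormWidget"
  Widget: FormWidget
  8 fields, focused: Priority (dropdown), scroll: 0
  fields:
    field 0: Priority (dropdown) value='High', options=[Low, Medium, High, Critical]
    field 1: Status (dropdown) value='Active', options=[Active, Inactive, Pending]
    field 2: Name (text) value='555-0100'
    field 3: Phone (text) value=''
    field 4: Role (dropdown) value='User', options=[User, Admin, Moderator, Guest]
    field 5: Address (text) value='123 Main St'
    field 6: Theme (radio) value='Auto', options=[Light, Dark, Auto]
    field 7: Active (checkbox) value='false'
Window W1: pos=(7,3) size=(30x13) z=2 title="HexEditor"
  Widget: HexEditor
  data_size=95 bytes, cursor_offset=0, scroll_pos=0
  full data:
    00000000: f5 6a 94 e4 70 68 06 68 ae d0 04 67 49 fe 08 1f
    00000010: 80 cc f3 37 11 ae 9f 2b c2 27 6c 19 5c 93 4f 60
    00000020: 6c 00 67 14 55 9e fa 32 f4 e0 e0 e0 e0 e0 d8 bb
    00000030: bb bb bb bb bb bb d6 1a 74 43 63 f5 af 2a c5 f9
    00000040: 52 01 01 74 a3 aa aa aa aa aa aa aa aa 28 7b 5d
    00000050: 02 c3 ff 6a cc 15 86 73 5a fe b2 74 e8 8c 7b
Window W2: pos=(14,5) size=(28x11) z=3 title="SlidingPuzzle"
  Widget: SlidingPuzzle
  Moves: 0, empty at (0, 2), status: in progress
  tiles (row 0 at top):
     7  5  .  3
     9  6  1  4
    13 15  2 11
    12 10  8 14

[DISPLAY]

      ┏━━━━━━━━━━━━━━━━━━━━━━━━━━━━┓         
      ┃ HexEditor                  ┃         
      ┠──────┏━━━━━━━━━━━━━━━━━━━━━━━━━━┓    
      ┃000000┃ SlidingPuzzle            ┃    
      ┃000000┠──────────────────────────┨    
      ┃000000┃┌────┬────┬────┬────┐     ┃    
      ┃000000┃│  7 │  5 │    │  3 │     ┃    
      ┃000000┃├────┼────┼────┼────┤     ┃    
      ┃000000┃│  9 │  6 │  1 │  4 │     ┃    
      ┃      ┃├────┼────┼────┼────┤     ┃    
      ┃      ┃│ 13 │ 15 │  2 │ 11 │     ┃    
      ┃      ┃├────┼────┼────┼────┤     ┃    
      ┗━━━━━━┗━━━━━━━━━━━━━━━━━━━━━━━━━━┛    
                ┃  Address:    [123]┃        
                ┃  Theme:      ( ) L┃        
                ┃  Active:     [ ]  ┃        
                ┃                   ┃        


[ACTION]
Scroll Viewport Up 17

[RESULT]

                                             
                                             
                                             
      ┏━━━━━━━━━━━━━━━━━━━━━━━━━━━━┓         
      ┃ HexEditor                  ┃         
      ┠──────┏━━━━━━━━━━━━━━━━━━━━━━━━━━┓    
      ┃000000┃ SlidingPuzzle            ┃    
      ┃000000┠──────────────────────────┨    
      ┃000000┃┌────┬────┬────┬────┐     ┃    
      ┃000000┃│  7 │  5 │    │  3 │     ┃    
      ┃000000┃├────┼────┼────┼────┤     ┃    
      ┃000000┃│  9 │  6 │  1 │  4 │     ┃    
      ┃      ┃├────┼────┼────┼────┤     ┃    
      ┃      ┃│ 13 │ 15 │  2 │ 11 │     ┃    
      ┃      ┃├────┼────┼────┼────┤     ┃    
      ┗━━━━━━┗━━━━━━━━━━━━━━━━━━━━━━━━━━┛    
                ┃  Address:    [123]┃        


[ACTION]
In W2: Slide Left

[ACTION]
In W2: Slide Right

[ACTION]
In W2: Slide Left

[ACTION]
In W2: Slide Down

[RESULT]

                                             
                                             
                                             
      ┏━━━━━━━━━━━━━━━━━━━━━━━━━━━━┓         
      ┃ HexEditor                  ┃         
      ┠──────┏━━━━━━━━━━━━━━━━━━━━━━━━━━┓    
      ┃000000┃ SlidingPuzzle            ┃    
      ┃000000┠──────────────────────────┨    
      ┃000000┃┌────┬────┬────┬────┐     ┃    
      ┃000000┃│  7 │  5 │  3 │    │     ┃    
      ┃000000┃├────┼────┼────┼────┤     ┃    
      ┃000000┃│  9 │  6 │  1 │  4 │     ┃    
      ┃      ┃├────┼────┼────┼────┤     ┃    
      ┃      ┃│ 13 │ 15 │  2 │ 11 │     ┃    
      ┃      ┃├────┼────┼────┼────┤     ┃    
      ┗━━━━━━┗━━━━━━━━━━━━━━━━━━━━━━━━━━┛    
                ┃  Address:    [123]┃        


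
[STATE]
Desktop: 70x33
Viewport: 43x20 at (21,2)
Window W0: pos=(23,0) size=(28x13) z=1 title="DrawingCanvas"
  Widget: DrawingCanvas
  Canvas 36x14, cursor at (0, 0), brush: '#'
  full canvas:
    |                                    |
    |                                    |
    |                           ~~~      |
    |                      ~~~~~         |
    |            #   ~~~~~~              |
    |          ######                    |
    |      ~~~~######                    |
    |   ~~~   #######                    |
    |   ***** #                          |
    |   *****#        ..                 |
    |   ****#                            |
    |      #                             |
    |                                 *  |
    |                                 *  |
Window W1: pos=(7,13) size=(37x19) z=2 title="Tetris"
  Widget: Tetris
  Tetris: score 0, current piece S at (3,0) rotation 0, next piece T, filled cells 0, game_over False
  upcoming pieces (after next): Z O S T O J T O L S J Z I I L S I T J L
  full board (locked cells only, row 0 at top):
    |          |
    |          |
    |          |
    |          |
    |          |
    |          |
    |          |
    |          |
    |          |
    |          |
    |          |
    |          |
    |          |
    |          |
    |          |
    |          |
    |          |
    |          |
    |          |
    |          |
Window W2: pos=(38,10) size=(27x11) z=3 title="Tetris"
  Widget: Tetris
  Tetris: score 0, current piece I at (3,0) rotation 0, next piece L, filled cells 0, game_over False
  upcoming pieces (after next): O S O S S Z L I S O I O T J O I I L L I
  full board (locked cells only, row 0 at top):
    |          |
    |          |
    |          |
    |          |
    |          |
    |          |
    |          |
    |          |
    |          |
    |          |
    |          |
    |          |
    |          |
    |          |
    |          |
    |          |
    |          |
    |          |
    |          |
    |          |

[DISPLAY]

  ┠──────────────────────────┨             
  ┃+                         ┃             
  ┃                          ┃             
  ┃                          ┃             
  ┃                      ~~~~┃             
  ┃            #   ~~~~~~    ┃             
  ┃          ######          ┃             
  ┃      ~~~~######          ┃             
  ┃   ~~~   #####┏━━━━━━━━━━━━━━━━━━━━━━━━━
  ┃   ***** #    ┃ Tetris                  
  ┗━━━━━━━━━━━━━━┠─────────────────────────
━━━━━━━━━━━━━━━━━┃          │Next:         
                 ┃          │  ▒           
─────────────────┃          │▒▒▒           
xt:              ┃          │              
                 ┃          │              
▒                ┃          │              
                 ┃          │Score:        
                 ┗━━━━━━━━━━━━━━━━━━━━━━━━━
                      ┃                    


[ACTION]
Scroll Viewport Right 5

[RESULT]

────────────────────────┨                  
                        ┃                  
                        ┃                  
                        ┃                  
                    ~~~~┃                  
          #   ~~~~~~    ┃                  
        ######          ┃                  
    ~~~~######          ┃                  
 ~~~   #####┏━━━━━━━━━━━━━━━━━━━━━━━━━┓    
 ***** #    ┃ Tetris                  ┃    
━━━━━━━━━━━━┠─────────────────────────┨    
━━━━━━━━━━━━┃          │Next:         ┃    
            ┃          │  ▒           ┃    
────────────┃          │▒▒▒           ┃    
            ┃          │              ┃    
            ┃          │              ┃    
            ┃          │              ┃    
            ┃          │Score:        ┃    
            ┗━━━━━━━━━━━━━━━━━━━━━━━━━┛    
                 ┃                         


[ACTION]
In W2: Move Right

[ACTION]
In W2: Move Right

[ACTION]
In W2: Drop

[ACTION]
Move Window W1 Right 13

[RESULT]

────────────────────────┨                  
                        ┃                  
                        ┃                  
                        ┃                  
                    ~~~~┃                  
          #   ~~~~~~    ┃                  
        ######          ┃                  
    ~~~~######          ┃                  
 ~~~   #####┏━━━━━━━━━━━━━━━━━━━━━━━━━┓    
 ***** #    ┃ Tetris                  ┃    
━━━━━━━━━━━━┠─────────────────────────┨    
━━━━━━━━━━━━┃          │Next:         ┃    
is          ┃          │  ▒           ┃    
────────────┃          │▒▒▒           ┃    
     │Next: ┃          │              ┃    
     │ ▒    ┃          │              ┃    
     │▒▒▒   ┃          │              ┃    
     │      ┃          │Score:        ┃    
     │      ┗━━━━━━━━━━━━━━━━━━━━━━━━━┛    
     │                        ┃            


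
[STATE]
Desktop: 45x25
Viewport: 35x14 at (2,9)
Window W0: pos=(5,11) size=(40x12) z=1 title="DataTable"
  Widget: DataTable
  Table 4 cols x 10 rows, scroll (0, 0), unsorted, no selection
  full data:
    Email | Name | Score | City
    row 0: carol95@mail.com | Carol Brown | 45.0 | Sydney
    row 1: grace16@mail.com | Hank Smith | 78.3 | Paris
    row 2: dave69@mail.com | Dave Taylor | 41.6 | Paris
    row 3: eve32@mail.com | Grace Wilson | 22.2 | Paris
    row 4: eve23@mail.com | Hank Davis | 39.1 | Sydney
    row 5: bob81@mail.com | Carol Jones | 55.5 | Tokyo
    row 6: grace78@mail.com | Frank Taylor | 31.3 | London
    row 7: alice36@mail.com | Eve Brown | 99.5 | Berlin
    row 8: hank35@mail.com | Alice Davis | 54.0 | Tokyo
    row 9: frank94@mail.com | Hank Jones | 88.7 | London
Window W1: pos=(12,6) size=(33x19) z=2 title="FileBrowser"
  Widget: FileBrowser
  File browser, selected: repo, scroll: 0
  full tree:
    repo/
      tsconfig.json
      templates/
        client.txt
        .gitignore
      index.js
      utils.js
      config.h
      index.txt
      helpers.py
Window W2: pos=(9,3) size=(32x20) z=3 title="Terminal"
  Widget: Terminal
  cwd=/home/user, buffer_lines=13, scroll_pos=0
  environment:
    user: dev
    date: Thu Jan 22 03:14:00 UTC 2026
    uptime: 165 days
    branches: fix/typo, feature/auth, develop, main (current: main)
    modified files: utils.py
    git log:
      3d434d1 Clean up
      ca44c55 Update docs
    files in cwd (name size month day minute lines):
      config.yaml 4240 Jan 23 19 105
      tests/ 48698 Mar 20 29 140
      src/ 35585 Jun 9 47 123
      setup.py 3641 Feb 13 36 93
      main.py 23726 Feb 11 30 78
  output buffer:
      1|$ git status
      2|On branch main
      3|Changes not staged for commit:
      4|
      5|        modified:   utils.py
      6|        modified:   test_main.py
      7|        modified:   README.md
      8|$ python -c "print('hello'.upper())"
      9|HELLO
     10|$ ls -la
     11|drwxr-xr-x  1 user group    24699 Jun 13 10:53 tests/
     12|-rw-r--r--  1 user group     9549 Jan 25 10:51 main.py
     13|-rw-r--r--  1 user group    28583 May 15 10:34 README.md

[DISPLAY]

       ┃                           
       ┃        modified:   utils.p
   ┏━━━┃        modified:   test_ma
   ┃ Da┃        modified:   README.
   ┠───┃$ python -c "print('hello'.
   ┃Ema┃HELLO                      
   ┃───┃$ ls -la                   
   ┃car┃drwxr-xr-x  1 user group   
   ┃gra┃-rw-r--r--  1 user group   
   ┃dav┃-rw-r--r--  1 user group   
   ┃eve┃$ █                        
   ┃eve┃                           
   ┃bob┃                           
   ┗━━━┗━━━━━━━━━━━━━━━━━━━━━━━━━━━


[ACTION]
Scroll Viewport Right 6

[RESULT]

 ┃                              ┃  
 ┃        modified:   utils.py  ┃  
━┃        modified:   test_main.┃  
a┃        modified:   README.md ┃  
─┃$ python -c "print('hello'.upp┃  
a┃HELLO                         ┃  
─┃$ ls -la                      ┃  
r┃drwxr-xr-x  1 user group    24┃  
a┃-rw-r--r--  1 user group     9┃  
v┃-rw-r--r--  1 user group    28┃  
e┃$ █                           ┃  
e┃                              ┃  
b┃                              ┃  
━┗━━━━━━━━━━━━━━━━━━━━━━━━━━━━━━┛  


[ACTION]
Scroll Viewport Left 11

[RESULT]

         ┃                         
         ┃        modified:   utils
     ┏━━━┃        modified:   test_
     ┃ Da┃        modified:   READM
     ┠───┃$ python -c "print('hello
     ┃Ema┃HELLO                    
     ┃───┃$ ls -la                 
     ┃car┃drwxr-xr-x  1 user group 
     ┃gra┃-rw-r--r--  1 user group 
     ┃dav┃-rw-r--r--  1 user group 
     ┃eve┃$ █                      
     ┃eve┃                         
     ┃bob┃                         
     ┗━━━┗━━━━━━━━━━━━━━━━━━━━━━━━━


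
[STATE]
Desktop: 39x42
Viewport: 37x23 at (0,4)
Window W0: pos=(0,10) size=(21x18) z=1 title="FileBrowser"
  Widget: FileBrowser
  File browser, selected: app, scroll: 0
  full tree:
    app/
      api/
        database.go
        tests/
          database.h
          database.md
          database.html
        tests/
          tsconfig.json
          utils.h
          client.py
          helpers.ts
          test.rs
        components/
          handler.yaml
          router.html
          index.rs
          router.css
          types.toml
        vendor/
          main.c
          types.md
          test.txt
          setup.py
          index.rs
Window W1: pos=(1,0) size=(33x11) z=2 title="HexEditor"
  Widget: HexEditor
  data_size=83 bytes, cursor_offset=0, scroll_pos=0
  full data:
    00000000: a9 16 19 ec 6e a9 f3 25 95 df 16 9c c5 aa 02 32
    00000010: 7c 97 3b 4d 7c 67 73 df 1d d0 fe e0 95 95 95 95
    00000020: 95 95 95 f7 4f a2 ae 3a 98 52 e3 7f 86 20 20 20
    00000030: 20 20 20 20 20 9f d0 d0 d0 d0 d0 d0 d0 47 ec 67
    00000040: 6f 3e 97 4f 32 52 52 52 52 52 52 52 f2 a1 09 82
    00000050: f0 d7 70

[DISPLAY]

 ┃00000010  7c 97 3b 4d 7c 67 73 ┃   
 ┃00000020  95 95 95 f7 4f a2 ae ┃   
 ┃00000030  20 20 20 20 20 9f d0 ┃   
 ┃00000040  6f 3e 97 4f 32 52 52 ┃   
 ┃00000050  f0 d7 70             ┃   
 ┃                               ┃   
┏┗━━━━━━━━━━━━━━━━━━━━━━━━━━━━━━━┛   
┃ FileBrowser       ┃                
┠───────────────────┨                
┃> [-] app/         ┃                
┃    [+] api/       ┃                
┃                   ┃                
┃                   ┃                
┃                   ┃                
┃                   ┃                
┃                   ┃                
┃                   ┃                
┃                   ┃                
┃                   ┃                
┃                   ┃                
┃                   ┃                
┃                   ┃                
┃                   ┃                


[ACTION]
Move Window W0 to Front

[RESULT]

 ┃00000010  7c 97 3b 4d 7c 67 73 ┃   
 ┃00000020  95 95 95 f7 4f a2 ae ┃   
 ┃00000030  20 20 20 20 20 9f d0 ┃   
 ┃00000040  6f 3e 97 4f 32 52 52 ┃   
 ┃00000050  f0 d7 70             ┃   
 ┃                               ┃   
┏━━━━━━━━━━━━━━━━━━━┓━━━━━━━━━━━━┛   
┃ FileBrowser       ┃                
┠───────────────────┨                
┃> [-] app/         ┃                
┃    [+] api/       ┃                
┃                   ┃                
┃                   ┃                
┃                   ┃                
┃                   ┃                
┃                   ┃                
┃                   ┃                
┃                   ┃                
┃                   ┃                
┃                   ┃                
┃                   ┃                
┃                   ┃                
┃                   ┃                


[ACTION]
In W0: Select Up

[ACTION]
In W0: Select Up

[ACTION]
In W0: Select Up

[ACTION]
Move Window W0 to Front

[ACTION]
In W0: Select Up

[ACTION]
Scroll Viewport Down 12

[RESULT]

┃                   ┃                
┃                   ┃                
┃                   ┃                
┃                   ┃                
┃                   ┃                
┃                   ┃                
┃                   ┃                
┃                   ┃                
┃                   ┃                
┃                   ┃                
┃                   ┃                
┗━━━━━━━━━━━━━━━━━━━┛                
                                     
                                     
                                     
                                     
                                     
                                     
                                     
                                     
                                     
                                     
                                     


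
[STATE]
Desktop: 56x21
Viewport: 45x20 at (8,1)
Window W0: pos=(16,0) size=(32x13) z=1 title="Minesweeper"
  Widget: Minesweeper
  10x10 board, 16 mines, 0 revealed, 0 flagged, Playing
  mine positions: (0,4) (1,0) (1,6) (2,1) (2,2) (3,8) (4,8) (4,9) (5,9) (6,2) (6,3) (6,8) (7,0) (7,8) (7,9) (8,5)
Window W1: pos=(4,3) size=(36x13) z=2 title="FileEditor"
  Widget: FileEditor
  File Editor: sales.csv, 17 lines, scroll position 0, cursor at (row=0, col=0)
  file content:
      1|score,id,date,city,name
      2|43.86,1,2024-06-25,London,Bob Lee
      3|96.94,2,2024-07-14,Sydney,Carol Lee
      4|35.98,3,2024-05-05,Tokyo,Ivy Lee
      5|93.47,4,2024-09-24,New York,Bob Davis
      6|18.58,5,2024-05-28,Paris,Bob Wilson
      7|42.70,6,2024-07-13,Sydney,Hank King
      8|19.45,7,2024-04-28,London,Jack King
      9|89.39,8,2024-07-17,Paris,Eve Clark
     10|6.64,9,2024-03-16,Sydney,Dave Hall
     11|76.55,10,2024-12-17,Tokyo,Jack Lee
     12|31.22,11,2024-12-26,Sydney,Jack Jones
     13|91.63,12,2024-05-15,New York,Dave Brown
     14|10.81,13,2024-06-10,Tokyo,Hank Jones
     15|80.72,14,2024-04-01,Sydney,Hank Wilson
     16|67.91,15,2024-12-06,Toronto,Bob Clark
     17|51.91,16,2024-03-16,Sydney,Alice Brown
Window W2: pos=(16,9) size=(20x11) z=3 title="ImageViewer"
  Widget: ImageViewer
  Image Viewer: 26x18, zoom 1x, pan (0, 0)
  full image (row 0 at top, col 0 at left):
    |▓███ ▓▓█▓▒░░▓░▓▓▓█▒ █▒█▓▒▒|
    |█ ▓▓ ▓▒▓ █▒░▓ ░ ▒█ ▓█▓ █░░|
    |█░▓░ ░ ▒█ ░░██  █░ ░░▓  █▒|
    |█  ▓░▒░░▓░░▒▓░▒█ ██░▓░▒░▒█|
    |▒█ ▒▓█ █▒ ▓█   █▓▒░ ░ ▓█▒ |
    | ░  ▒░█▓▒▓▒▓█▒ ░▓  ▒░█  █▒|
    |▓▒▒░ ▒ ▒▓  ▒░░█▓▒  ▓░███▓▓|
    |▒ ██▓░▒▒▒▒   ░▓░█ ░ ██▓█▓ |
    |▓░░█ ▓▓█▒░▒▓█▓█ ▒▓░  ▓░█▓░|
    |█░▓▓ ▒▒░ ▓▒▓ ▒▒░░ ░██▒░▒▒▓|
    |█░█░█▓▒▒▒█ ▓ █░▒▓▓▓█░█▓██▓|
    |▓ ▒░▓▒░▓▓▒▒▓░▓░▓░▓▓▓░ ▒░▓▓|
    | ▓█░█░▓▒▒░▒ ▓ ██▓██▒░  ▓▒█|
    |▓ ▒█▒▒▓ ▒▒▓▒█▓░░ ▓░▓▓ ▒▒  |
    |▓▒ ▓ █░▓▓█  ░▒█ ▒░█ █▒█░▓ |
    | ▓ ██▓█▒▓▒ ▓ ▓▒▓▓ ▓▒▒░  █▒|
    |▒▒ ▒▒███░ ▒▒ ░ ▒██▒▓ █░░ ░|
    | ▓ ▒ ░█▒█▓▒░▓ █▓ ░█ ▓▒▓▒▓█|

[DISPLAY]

        ┃ Minesweeper                  ┃     
        ┠──────────────────────────────┨     
━━━━━━━━━━━━━━━━━━━━━━━━━━━━━━━┓       ┃     
leEditor                       ┃       ┃     
───────────────────────────────┨       ┃     
re,id,date,city,name          ▲┃       ┃     
86,1,2024-06-25,London,Bob Lee█┃       ┃     
94,2,2024-07-14,Sydney,Carol L░┃       ┃     
98,3,202┏━━━━━━━━━━━━━━━━━━┓e ░┃       ┃     
47,4,202┃ ImageViewer      ┃ D░┃       ┃     
58,5,202┠──────────────────┨ls░┃       ┃     
70,6,202┃▓███ ▓▓█▓▒░░▓░▓▓▓█┃Ki░┃━━━━━━━┛     
45,7,202┃█ ▓▓ ▓▒▓ █▒░▓ ░ ▒█┃Ki░┃             
39,8,202┃█░▓░ ░ ▒█ ░░██  █░┃ar▼┃             
━━━━━━━━┃█  ▓░▒░░▓░░▒▓░▒█ █┃━━━┛             
        ┃▒█ ▒▓█ █▒ ▓█   █▓▒┃                 
        ┃ ░  ▒░█▓▒▓▒▓█▒ ░▓ ┃                 
        ┃▓▒▒░ ▒ ▒▓  ▒░░█▓▒ ┃                 
        ┗━━━━━━━━━━━━━━━━━━┛                 
                                             


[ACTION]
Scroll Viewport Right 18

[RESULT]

     ┃ Minesweeper                  ┃        
     ┠──────────────────────────────┨        
━━━━━━━━━━━━━━━━━━━━━━━━━━━━┓       ┃        
ditor                       ┃       ┃        
────────────────────────────┨       ┃        
id,date,city,name          ▲┃       ┃        
1,2024-06-25,London,Bob Lee█┃       ┃        
2,2024-07-14,Sydney,Carol L░┃       ┃        
3,202┏━━━━━━━━━━━━━━━━━━┓e ░┃       ┃        
4,202┃ ImageViewer      ┃ D░┃       ┃        
5,202┠──────────────────┨ls░┃       ┃        
6,202┃▓███ ▓▓█▓▒░░▓░▓▓▓█┃Ki░┃━━━━━━━┛        
7,202┃█ ▓▓ ▓▒▓ █▒░▓ ░ ▒█┃Ki░┃                
8,202┃█░▓░ ░ ▒█ ░░██  █░┃ar▼┃                
━━━━━┃█  ▓░▒░░▓░░▒▓░▒█ █┃━━━┛                
     ┃▒█ ▒▓█ █▒ ▓█   █▓▒┃                    
     ┃ ░  ▒░█▓▒▓▒▓█▒ ░▓ ┃                    
     ┃▓▒▒░ ▒ ▒▓  ▒░░█▓▒ ┃                    
     ┗━━━━━━━━━━━━━━━━━━┛                    
                                             


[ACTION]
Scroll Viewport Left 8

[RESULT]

             ┃ Minesweeper                  ┃
             ┠──────────────────────────────┨
 ┏━━━━━━━━━━━━━━━━━━━━━━━━━━━━━━━━━━┓       ┃
 ┃ FileEditor                       ┃       ┃
 ┠──────────────────────────────────┨       ┃
 ┃█core,id,date,city,name          ▲┃       ┃
 ┃43.86,1,2024-06-25,London,Bob Lee█┃       ┃
 ┃96.94,2,2024-07-14,Sydney,Carol L░┃       ┃
 ┃35.98,3,202┏━━━━━━━━━━━━━━━━━━┓e ░┃       ┃
 ┃93.47,4,202┃ ImageViewer      ┃ D░┃       ┃
 ┃18.58,5,202┠──────────────────┨ls░┃       ┃
 ┃42.70,6,202┃▓███ ▓▓█▓▒░░▓░▓▓▓█┃Ki░┃━━━━━━━┛
 ┃19.45,7,202┃█ ▓▓ ▓▒▓ █▒░▓ ░ ▒█┃Ki░┃        
 ┃89.39,8,202┃█░▓░ ░ ▒█ ░░██  █░┃ar▼┃        
 ┗━━━━━━━━━━━┃█  ▓░▒░░▓░░▒▓░▒█ █┃━━━┛        
             ┃▒█ ▒▓█ █▒ ▓█   █▓▒┃            
             ┃ ░  ▒░█▓▒▓▒▓█▒ ░▓ ┃            
             ┃▓▒▒░ ▒ ▒▓  ▒░░█▓▒ ┃            
             ┗━━━━━━━━━━━━━━━━━━┛            
                                             


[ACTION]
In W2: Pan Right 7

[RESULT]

             ┃ Minesweeper                  ┃
             ┠──────────────────────────────┨
 ┏━━━━━━━━━━━━━━━━━━━━━━━━━━━━━━━━━━┓       ┃
 ┃ FileEditor                       ┃       ┃
 ┠──────────────────────────────────┨       ┃
 ┃█core,id,date,city,name          ▲┃       ┃
 ┃43.86,1,2024-06-25,London,Bob Lee█┃       ┃
 ┃96.94,2,2024-07-14,Sydney,Carol L░┃       ┃
 ┃35.98,3,202┏━━━━━━━━━━━━━━━━━━┓e ░┃       ┃
 ┃93.47,4,202┃ ImageViewer      ┃ D░┃       ┃
 ┃18.58,5,202┠──────────────────┨ls░┃       ┃
 ┃42.70,6,202┃█▓▒░░▓░▓▓▓█▒ █▒█▓▒┃Ki░┃━━━━━━━┛
 ┃19.45,7,202┃▓ █▒░▓ ░ ▒█ ▓█▓ █░┃Ki░┃        
 ┃89.39,8,202┃▒█ ░░██  █░ ░░▓  █┃ar▼┃        
 ┗━━━━━━━━━━━┃░▓░░▒▓░▒█ ██░▓░▒░▒┃━━━┛        
             ┃█▒ ▓█   █▓▒░ ░ ▓█▒┃            
             ┃▓▒▓▒▓█▒ ░▓  ▒░█  █┃            
             ┃▒▓  ▒░░█▓▒  ▓░███▓┃            
             ┗━━━━━━━━━━━━━━━━━━┛            
                                             


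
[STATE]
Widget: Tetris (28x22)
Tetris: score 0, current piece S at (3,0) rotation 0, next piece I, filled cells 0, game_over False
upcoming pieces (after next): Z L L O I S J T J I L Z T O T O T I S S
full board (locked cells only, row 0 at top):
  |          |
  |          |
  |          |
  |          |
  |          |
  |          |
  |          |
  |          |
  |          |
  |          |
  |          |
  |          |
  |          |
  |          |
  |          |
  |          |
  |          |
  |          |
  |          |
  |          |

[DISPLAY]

    ░░    │Next:            
   ░░     │████             
          │                 
          │                 
          │                 
          │                 
          │Score:           
          │0                
          │                 
          │                 
          │                 
          │                 
          │                 
          │                 
          │                 
          │                 
          │                 
          │                 
          │                 
          │                 
          │                 
          │                 


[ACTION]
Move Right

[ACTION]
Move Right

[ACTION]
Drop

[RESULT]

          │Next:            
      ░░  │████             
     ░░   │                 
          │                 
          │                 
          │                 
          │Score:           
          │0                
          │                 
          │                 
          │                 
          │                 
          │                 
          │                 
          │                 
          │                 
          │                 
          │                 
          │                 
          │                 
          │                 
          │                 


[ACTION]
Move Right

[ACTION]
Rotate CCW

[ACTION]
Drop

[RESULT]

          │Next:            
          │████             
      ░   │                 
      ░░  │                 
       ░  │                 
          │                 
          │Score:           
          │0                
          │                 
          │                 
          │                 
          │                 
          │                 
          │                 
          │                 
          │                 
          │                 
          │                 
          │                 
          │                 
          │                 
          │                 


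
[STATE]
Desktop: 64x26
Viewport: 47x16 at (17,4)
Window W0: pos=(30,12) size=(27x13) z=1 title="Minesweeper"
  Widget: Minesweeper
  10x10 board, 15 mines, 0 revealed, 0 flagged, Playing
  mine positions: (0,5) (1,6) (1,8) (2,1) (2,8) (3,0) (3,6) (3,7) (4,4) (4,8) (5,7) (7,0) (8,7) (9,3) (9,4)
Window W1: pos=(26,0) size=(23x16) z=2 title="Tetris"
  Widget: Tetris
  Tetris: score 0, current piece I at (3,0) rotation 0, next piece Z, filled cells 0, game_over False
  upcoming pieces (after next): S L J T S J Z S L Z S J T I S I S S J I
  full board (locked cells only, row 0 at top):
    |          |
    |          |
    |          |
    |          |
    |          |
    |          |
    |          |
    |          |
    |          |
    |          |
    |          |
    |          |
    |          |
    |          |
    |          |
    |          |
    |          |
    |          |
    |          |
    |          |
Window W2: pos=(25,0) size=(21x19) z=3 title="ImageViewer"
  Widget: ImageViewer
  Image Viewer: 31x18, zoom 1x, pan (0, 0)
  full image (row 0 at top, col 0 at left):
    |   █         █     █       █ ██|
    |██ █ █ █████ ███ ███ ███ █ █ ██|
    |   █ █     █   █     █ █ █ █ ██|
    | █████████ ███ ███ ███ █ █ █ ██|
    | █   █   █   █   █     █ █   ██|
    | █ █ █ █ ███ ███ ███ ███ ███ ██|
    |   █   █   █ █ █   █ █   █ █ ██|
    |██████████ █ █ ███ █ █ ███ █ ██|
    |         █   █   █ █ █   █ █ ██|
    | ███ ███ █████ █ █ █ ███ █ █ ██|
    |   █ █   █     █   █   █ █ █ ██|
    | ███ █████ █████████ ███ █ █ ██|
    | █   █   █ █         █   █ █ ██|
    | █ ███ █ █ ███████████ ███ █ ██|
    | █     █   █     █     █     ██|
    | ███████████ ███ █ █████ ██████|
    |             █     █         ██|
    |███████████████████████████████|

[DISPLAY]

        ┃██ █ █ █████ ███ ██┃  ┃               
        ┃   █ █     █   █   ┃  ┃               
        ┃ █████████ ███ ███ ┃  ┃               
        ┃ █   █   █   █   █ ┃  ┃               
        ┃ █ █ █ █ ███ ███ ██┃  ┃               
        ┃   █   █   █ █ █   ┃  ┃               
        ┃██████████ █ █ ███ ┃  ┃               
        ┃         █   █   █ ┃  ┃               
        ┃ ███ ███ █████ █ █ ┃  ┃━━━━━━━┓       
        ┃   █ █   █     █   ┃  ┃       ┃       
        ┃ ███ █████ ████████┃  ┃───────┨       
        ┃ █   █   █ █       ┃━━┛       ┃       
        ┃ █ ███ █ █ ████████┃          ┃       
        ┃ █     █   █     █ ┃          ┃       
        ┗━━━━━━━━━━━━━━━━━━━┛          ┃       
             ┃■■■■■■■■■■               ┃       


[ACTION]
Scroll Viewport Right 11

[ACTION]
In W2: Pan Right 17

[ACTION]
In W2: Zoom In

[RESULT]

        ┃         ██        ┃  ┃               
        ┃███████  ██████  ██┃  ┃               
        ┃███████  ██████  ██┃  ┃               
        ┃     ██      ██    ┃  ┃               
        ┃     ██      ██    ┃  ┃               
        ┃███  ██████  ██████┃  ┃               
        ┃███  ██████  ██████┃  ┃               
        ┃ ██      ██      ██┃  ┃               
        ┃ ██      ██      ██┃  ┃━━━━━━━┓       
        ┃ ██████  ██████  ██┃  ┃       ┃       
        ┃ ██████  ██████  ██┃  ┃───────┨       
        ┃     ██  ██  ██    ┃━━┛       ┃       
        ┃     ██  ██  ██    ┃          ┃       
        ┃███  ██  ██  ██████┃          ┃       
        ┗━━━━━━━━━━━━━━━━━━━┛          ┃       
             ┃■■■■■■■■■■               ┃       


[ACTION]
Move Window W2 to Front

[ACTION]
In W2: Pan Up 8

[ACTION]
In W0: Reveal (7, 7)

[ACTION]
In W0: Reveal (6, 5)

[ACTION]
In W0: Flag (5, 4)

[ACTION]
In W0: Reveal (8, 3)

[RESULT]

        ┃         ██        ┃  ┃               
        ┃███████  ██████  ██┃  ┃               
        ┃███████  ██████  ██┃  ┃               
        ┃     ██      ██    ┃  ┃               
        ┃     ██      ██    ┃  ┃               
        ┃███  ██████  ██████┃  ┃               
        ┃███  ██████  ██████┃  ┃               
        ┃ ██      ██      ██┃  ┃               
        ┃ ██      ██      ██┃  ┃━━━━━━━┓       
        ┃ ██████  ██████  ██┃  ┃       ┃       
        ┃ ██████  ██████  ██┃  ┃───────┨       
        ┃     ██  ██  ██    ┃━━┛       ┃       
        ┃     ██  ██  ██    ┃          ┃       
        ┃███  ██  ██  ██████┃          ┃       
        ┗━━━━━━━━━━━━━━━━━━━┛          ┃       
             ┃11 1■■■■■■               ┃       
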